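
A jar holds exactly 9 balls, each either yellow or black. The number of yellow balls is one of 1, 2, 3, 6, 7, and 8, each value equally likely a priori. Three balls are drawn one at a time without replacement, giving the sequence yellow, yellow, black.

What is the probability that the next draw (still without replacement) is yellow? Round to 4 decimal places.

For each hypothesis, P(data | H) works out to: P(data | r = 1) = (1/9)(0/8) = 0; P(data | r = 2) = (2/9)(1/8)(7/7) = 1/36; P(data | r = 3) = (3/9)(2/8)(6/7) = 1/14; P(data | r = 6) = (6/9)(5/8)(3/7) = 5/28; P(data | r = 7) = (7/9)(6/8)(2/7) = 1/6; P(data | r = 8) = (8/9)(7/8)(1/7) = 1/9.
Multiplying each by its prior: 1/6 · 0 = 0, 1/6 · 1/36 = 1/216, 1/6 · 1/14 = 1/84, 1/6 · 5/28 = 5/168, 1/6 · 1/6 = 1/36, 1/6 · 1/9 = 1/54; these sum to 5/54.
Normalising, the posterior is P(r = 1 | data) = 0, P(r = 2 | data) = 1/20, P(r = 3 | data) = 9/70, P(r = 6 | data) = 9/28, P(r = 7 | data) = 3/10, P(r = 8 | data) = 1/5.
The predictive probability is P(yellow next | data) = (0)(1/20) + (1/6)(9/70) + (2/3)(9/28) + (5/6)(3/10) + (1)(1/5) = 24/35.

0.6857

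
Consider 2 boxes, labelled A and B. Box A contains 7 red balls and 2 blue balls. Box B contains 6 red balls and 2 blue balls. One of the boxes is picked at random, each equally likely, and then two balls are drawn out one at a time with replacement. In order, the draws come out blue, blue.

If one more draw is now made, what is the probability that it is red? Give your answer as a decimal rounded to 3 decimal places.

Compute the likelihood of the observed sequence for each case: P(data | box A) = (2/9)(2/9) = 0.049383; P(data | box B) = (2/8)(2/8) = 0.0625.
The prior-weighted likelihoods are 1/2 · 0.049383 = 0.024691, 1/2 · 0.0625 = 0.03125; these sum to 0.055941.
The posterior is then P(box A | data) = 0.44138, P(box B | data) = 0.55862.
So P(red next | data) = Σ P(red next | H) P(H | data) = (7/9)(0.44138) + (3/4)(0.55862) = 0.76226.

0.762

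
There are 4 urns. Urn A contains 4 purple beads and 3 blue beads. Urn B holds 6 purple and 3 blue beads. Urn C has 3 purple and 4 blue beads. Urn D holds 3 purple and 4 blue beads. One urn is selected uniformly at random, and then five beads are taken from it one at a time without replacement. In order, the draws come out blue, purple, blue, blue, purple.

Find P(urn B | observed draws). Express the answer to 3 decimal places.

For each hypothesis, P(data | H) works out to: P(data | urn A) = (3/7)(4/6)(2/5)(1/4)(3/3) = 1/35; P(data | urn B) = (3/9)(6/8)(2/7)(1/6)(5/5) = 1/84; P(data | urn C) = (4/7)(3/6)(3/5)(2/4)(2/3) = 2/35; P(data | urn D) = (4/7)(3/6)(3/5)(2/4)(2/3) = 2/35.
Weighting by the prior gives 1/4 · 1/35 = 1/140, 1/4 · 1/84 = 1/336, 1/4 · 2/35 = 1/70, 1/4 · 2/35 = 1/70; summing to 13/336.
Hence P(urn B | data) = (1/336) / (13/336) = 1/13.

0.077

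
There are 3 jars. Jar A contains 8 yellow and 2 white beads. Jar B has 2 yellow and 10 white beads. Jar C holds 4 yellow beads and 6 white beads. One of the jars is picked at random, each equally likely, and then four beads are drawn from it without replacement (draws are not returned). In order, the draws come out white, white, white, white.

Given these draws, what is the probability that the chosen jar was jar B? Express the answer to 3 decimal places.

For each hypothesis, P(data | H) works out to: P(data | jar A) = (2/10)(1/9)(0/8) = 0; P(data | jar B) = (10/12)(9/11)(8/10)(7/9) = 0.42424; P(data | jar C) = (6/10)(5/9)(4/8)(3/7) = 0.071429.
Multiplying each by its prior: 1/3 · 0 = 0, 1/3 · 0.42424 = 0.14141, 1/3 · 0.071429 = 0.02381; with total 0.16522.
Therefore the posterior P(jar B | data) = (0.14141) / (0.16522) = 0.8559.

0.856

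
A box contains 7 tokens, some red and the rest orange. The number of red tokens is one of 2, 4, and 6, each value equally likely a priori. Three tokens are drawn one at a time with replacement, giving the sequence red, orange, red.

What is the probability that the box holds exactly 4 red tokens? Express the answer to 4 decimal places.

0.4615

Under each hypothesis, the probability of the observed sequence is: P(data | r = 2) = (2/7)(5/7)(2/7) = 0.058309; P(data | r = 4) = (4/7)(3/7)(4/7) = 0.13994; P(data | r = 6) = (6/7)(1/7)(6/7) = 0.10496.
The prior-weighted likelihoods are 1/3 · 0.058309 = 0.019436, 1/3 · 0.13994 = 0.046647, 1/3 · 0.10496 = 0.034985; these sum to 0.10107.
Therefore the posterior P(r = 4 | data) = (0.046647) / (0.10107) = 0.46154.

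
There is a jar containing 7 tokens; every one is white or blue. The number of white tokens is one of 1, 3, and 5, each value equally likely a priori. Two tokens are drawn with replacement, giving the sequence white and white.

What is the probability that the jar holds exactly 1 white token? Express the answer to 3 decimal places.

Under each hypothesis, the probability of the observed sequence is: P(data | r = 1) = (1/7)(1/7) = 1/49; P(data | r = 3) = (3/7)(3/7) = 9/49; P(data | r = 5) = (5/7)(5/7) = 25/49.
Weighting by the prior gives 1/3 · 1/49 = 1/147, 1/3 · 9/49 = 3/49, 1/3 · 25/49 = 25/147; summing to 5/21.
So P(r = 1 | data) = (1/147) / (5/21) = 1/35.

0.029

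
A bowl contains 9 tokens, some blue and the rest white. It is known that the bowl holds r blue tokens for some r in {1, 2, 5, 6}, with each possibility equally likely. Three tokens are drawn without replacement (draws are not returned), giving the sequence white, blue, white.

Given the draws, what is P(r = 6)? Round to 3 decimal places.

The likelihood of the observed sequence under each hypothesis: P(data | r = 1) = (8/9)(1/8)(7/7) = 1/9; P(data | r = 2) = (7/9)(2/8)(6/7) = 1/6; P(data | r = 5) = (4/9)(5/8)(3/7) = 5/42; P(data | r = 6) = (3/9)(6/8)(2/7) = 1/14.
Weighting by the prior gives 1/4 · 1/9 = 1/36, 1/4 · 1/6 = 1/24, 1/4 · 5/42 = 5/168, 1/4 · 1/14 = 1/56; with total 59/504.
By Bayes' rule, P(r = 6 | data) = (1/56) / (59/504) = 9/59.

0.153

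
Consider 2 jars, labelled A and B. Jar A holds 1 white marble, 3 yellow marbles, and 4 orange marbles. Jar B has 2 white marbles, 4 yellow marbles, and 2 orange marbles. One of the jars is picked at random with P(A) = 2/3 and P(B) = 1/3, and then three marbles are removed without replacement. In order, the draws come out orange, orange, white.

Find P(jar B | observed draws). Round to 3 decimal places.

The likelihood of the observed sequence under each hypothesis: P(data | jar A) = (4/8)(3/7)(1/6) = 1/28; P(data | jar B) = (2/8)(1/7)(2/6) = 1/84.
Multiplying each by its prior: 2/3 · 1/28 = 1/42, 1/3 · 1/84 = 1/252; these sum to 1/36.
Therefore the posterior P(jar B | data) = (1/252) / (1/36) = 1/7.

0.143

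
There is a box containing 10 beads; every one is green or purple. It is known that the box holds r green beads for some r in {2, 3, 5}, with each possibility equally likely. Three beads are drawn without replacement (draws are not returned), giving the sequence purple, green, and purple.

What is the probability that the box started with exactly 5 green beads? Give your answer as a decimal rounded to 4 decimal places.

0.2959

Compute the likelihood of the observed sequence for each case: P(data | r = 2) = (8/10)(2/9)(7/8) = 0.15556; P(data | r = 3) = (7/10)(3/9)(6/8) = 0.175; P(data | r = 5) = (5/10)(5/9)(4/8) = 0.13889.
The prior-weighted likelihoods are 1/3 · 0.15556 = 0.051852, 1/3 · 0.175 = 0.058333, 1/3 · 0.13889 = 0.046296; with total 0.15648.
So P(r = 5 | data) = (0.046296) / (0.15648) = 0.29586.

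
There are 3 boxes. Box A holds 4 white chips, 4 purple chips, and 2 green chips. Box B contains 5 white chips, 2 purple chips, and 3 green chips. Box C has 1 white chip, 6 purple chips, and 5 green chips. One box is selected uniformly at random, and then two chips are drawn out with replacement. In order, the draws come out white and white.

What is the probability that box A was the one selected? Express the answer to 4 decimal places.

0.3837

The likelihood of the observed sequence under each hypothesis: P(data | box A) = (4/10)(4/10) = 0.16; P(data | box B) = (5/10)(5/10) = 0.25; P(data | box C) = (1/12)(1/12) = 0.0069444.
Weighting by the prior gives 1/3 · 0.16 = 0.053333, 1/3 · 0.25 = 0.083333, 1/3 · 0.0069444 = 0.0023148; with total 0.13898.
By Bayes' rule, P(box A | data) = (0.053333) / (0.13898) = 0.38374.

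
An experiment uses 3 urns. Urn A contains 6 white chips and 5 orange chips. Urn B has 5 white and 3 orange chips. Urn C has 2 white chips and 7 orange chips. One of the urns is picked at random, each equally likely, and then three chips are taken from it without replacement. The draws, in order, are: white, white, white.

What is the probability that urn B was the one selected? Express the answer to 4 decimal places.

Compute the likelihood of the observed sequence for each case: P(data | urn A) = (6/11)(5/10)(4/9) = 0.12121; P(data | urn B) = (5/8)(4/7)(3/6) = 0.17857; P(data | urn C) = (2/9)(1/8)(0/7) = 0.
The prior-weighted likelihoods are 1/3 · 0.12121 = 0.040404, 1/3 · 0.17857 = 0.059524, 1/3 · 0 = 0; summing to 0.099928.
Therefore the posterior P(urn B | data) = (0.059524) / (0.099928) = 0.59567.

0.5957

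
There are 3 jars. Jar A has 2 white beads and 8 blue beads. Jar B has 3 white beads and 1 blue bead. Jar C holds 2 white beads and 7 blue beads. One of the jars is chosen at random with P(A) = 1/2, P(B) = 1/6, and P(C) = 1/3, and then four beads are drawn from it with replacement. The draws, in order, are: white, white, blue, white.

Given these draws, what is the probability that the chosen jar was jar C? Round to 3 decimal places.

For each hypothesis, P(data | H) works out to: P(data | jar A) = (2/10)(2/10)(8/10)(2/10) = 0.0064; P(data | jar B) = (3/4)(3/4)(1/4)(3/4) = 0.10547; P(data | jar C) = (2/9)(2/9)(7/9)(2/9) = 0.0085353.
Weighting by the prior gives 1/2 · 0.0064 = 0.0032, 1/6 · 0.10547 = 0.017578, 1/3 · 0.0085353 = 0.0028451; with total 0.023623.
By Bayes' rule, P(jar C | data) = (0.0028451) / (0.023623) = 0.12044.

0.120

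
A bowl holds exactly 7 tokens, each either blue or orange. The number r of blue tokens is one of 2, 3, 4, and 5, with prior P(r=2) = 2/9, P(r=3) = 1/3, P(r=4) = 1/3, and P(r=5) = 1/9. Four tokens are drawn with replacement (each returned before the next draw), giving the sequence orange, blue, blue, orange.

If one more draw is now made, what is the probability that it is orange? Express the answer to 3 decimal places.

0.518

Compute the likelihood of the observed sequence for each case: P(data | r = 2) = (5/7)(2/7)(2/7)(5/7) = 0.041649; P(data | r = 3) = (4/7)(3/7)(3/7)(4/7) = 0.059975; P(data | r = 4) = (3/7)(4/7)(4/7)(3/7) = 0.059975; P(data | r = 5) = (2/7)(5/7)(5/7)(2/7) = 0.041649.
The prior-weighted likelihoods are 2/9 · 0.041649 = 0.0092554, 1/3 · 0.059975 = 0.019992, 1/3 · 0.059975 = 0.019992, 1/9 · 0.041649 = 0.0046277; with total 0.053866.
Dividing through by the total gives posterior P(r = 2 | data) = 0.17182, P(r = 3 | data) = 0.37113, P(r = 4 | data) = 0.37113, P(r = 5 | data) = 0.085911.
The predictive probability is P(orange next | data) = (5/7)(0.17182) + (4/7)(0.37113) + (3/7)(0.37113) + (2/7)(0.085911) = 0.51841.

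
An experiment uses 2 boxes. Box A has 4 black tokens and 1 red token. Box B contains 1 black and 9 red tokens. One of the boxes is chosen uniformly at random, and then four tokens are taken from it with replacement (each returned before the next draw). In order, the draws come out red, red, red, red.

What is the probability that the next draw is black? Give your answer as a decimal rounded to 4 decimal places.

The likelihood of the observed sequence under each hypothesis: P(data | box A) = (1/5)(1/5)(1/5)(1/5) = 0.0016; P(data | box B) = (9/10)(9/10)(9/10)(9/10) = 0.6561.
Multiplying each by its prior: 1/2 · 0.0016 = 0.0008, 1/2 · 0.6561 = 0.32805; summing to 0.32885.
Dividing through by the total gives posterior P(box A | data) = 0.0024327, P(box B | data) = 0.99757.
Averaging over the posterior, P(black next | data) = (4/5)(0.0024327) + (1/10)(0.99757) = 0.1017.

0.1017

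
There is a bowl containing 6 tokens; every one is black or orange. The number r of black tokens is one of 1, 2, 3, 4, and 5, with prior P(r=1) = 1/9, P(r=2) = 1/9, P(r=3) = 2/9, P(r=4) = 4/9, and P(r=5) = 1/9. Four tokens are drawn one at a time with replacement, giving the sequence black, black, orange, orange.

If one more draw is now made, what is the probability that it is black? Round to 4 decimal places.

Under each hypothesis, the probability of the observed sequence is: P(data | r = 1) = (1/6)(1/6)(5/6)(5/6) = 0.01929; P(data | r = 2) = (2/6)(2/6)(4/6)(4/6) = 0.049383; P(data | r = 3) = (3/6)(3/6)(3/6)(3/6) = 0.0625; P(data | r = 4) = (4/6)(4/6)(2/6)(2/6) = 0.049383; P(data | r = 5) = (5/6)(5/6)(1/6)(1/6) = 0.01929.
The prior-weighted likelihoods are 1/9 · 0.01929 = 0.0021433, 1/9 · 0.049383 = 0.005487, 2/9 · 0.0625 = 0.013889, 4/9 · 0.049383 = 0.021948, 1/9 · 0.01929 = 0.0021433; summing to 0.04561.
The posterior is then P(r = 1 | data) = 0.046992, P(r = 2 | data) = 0.1203, P(r = 3 | data) = 0.30451, P(r = 4 | data) = 0.4812, P(r = 5 | data) = 0.046992.
Averaging over the posterior, P(black next | data) = (1/6)(0.046992) + (1/3)(0.1203) + (1/2)(0.30451) + (2/3)(0.4812) + (5/6)(0.046992) = 0.56015.

0.5602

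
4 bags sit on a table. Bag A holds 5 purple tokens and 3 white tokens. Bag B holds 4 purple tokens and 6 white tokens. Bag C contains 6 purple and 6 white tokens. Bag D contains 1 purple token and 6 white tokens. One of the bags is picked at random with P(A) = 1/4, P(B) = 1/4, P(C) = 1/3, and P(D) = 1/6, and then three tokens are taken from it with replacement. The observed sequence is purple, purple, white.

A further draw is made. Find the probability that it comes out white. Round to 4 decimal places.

0.4892

Compute the likelihood of the observed sequence for each case: P(data | bag A) = (5/8)(5/8)(3/8) = 0.14648; P(data | bag B) = (4/10)(4/10)(6/10) = 0.096; P(data | bag C) = (6/12)(6/12)(6/12) = 0.125; P(data | bag D) = (1/7)(1/7)(6/7) = 0.017493.
Multiplying each by its prior: 1/4 · 0.14648 = 0.036621, 1/4 · 0.096 = 0.024, 1/3 · 0.125 = 0.041667, 1/6 · 0.017493 = 0.0029155; summing to 0.1052.
Dividing through by the total gives posterior P(bag A | data) = 0.3481, P(bag B | data) = 0.22813, P(bag C | data) = 0.39606, P(bag D | data) = 0.027713.
So P(white next | data) = Σ P(white next | H) P(H | data) = (3/8)(0.3481) + (3/5)(0.22813) + (1/2)(0.39606) + (6/7)(0.027713) = 0.4892.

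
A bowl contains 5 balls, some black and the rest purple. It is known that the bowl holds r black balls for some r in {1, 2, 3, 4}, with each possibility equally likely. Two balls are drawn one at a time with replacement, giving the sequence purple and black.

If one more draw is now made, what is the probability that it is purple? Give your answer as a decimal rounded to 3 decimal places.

For each hypothesis, P(data | H) works out to: P(data | r = 1) = (4/5)(1/5) = 4/25; P(data | r = 2) = (3/5)(2/5) = 6/25; P(data | r = 3) = (2/5)(3/5) = 6/25; P(data | r = 4) = (1/5)(4/5) = 4/25.
Multiplying each by its prior: 1/4 · 4/25 = 1/25, 1/4 · 6/25 = 3/50, 1/4 · 6/25 = 3/50, 1/4 · 4/25 = 1/25; these sum to 1/5.
Dividing through by the total gives posterior P(r = 1 | data) = 1/5, P(r = 2 | data) = 3/10, P(r = 3 | data) = 3/10, P(r = 4 | data) = 1/5.
The predictive probability is P(purple next | data) = (4/5)(1/5) + (3/5)(3/10) + (2/5)(3/10) + (1/5)(1/5) = 1/2.

0.500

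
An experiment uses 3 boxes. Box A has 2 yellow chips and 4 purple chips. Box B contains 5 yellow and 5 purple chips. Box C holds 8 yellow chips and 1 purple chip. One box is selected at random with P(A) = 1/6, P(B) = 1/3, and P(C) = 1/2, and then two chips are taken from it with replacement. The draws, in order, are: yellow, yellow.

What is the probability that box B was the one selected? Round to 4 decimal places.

Under each hypothesis, the probability of the observed sequence is: P(data | box A) = (2/6)(2/6) = 1/9; P(data | box B) = (5/10)(5/10) = 1/4; P(data | box C) = (8/9)(8/9) = 64/81.
Multiplying each by its prior: 1/6 · 1/9 = 1/54, 1/3 · 1/4 = 1/12, 1/2 · 64/81 = 32/81; with total 161/324.
So P(box B | data) = (1/12) / (161/324) = 27/161.

0.1677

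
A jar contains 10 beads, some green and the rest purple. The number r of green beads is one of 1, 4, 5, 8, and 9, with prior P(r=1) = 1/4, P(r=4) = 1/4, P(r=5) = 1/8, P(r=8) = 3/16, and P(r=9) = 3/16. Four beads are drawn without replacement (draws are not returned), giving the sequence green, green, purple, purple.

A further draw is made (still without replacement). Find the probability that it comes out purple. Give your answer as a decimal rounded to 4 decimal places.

For each hypothesis, P(data | H) works out to: P(data | r = 1) = (1/10)(0/9) = 0; P(data | r = 4) = (4/10)(3/9)(6/8)(5/7) = 1/14; P(data | r = 5) = (5/10)(4/9)(5/8)(4/7) = 5/63; P(data | r = 8) = (8/10)(7/9)(2/8)(1/7) = 1/45; P(data | r = 9) = (9/10)(8/9)(1/8)(0/7) = 0.
Multiplying each by its prior: 1/4 · 0 = 0, 1/4 · 1/14 = 1/56, 1/8 · 5/63 = 5/504, 3/16 · 1/45 = 1/240, 3/16 · 0 = 0; with total 23/720.
Dividing through by the total gives posterior P(r = 1 | data) = 0, P(r = 4 | data) = 90/161, P(r = 5 | data) = 50/161, P(r = 8 | data) = 3/23, P(r = 9 | data) = 0.
The predictive probability is P(purple next | data) = (2/3)(90/161) + (1/2)(50/161) + (0)(3/23) = 85/161.

0.5280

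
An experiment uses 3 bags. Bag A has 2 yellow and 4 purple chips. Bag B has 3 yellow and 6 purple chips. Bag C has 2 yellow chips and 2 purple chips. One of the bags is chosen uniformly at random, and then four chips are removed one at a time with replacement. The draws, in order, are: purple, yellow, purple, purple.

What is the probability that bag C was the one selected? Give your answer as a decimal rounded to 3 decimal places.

Under each hypothesis, the probability of the observed sequence is: P(data | bag A) = (4/6)(2/6)(4/6)(4/6) = 0.098765; P(data | bag B) = (6/9)(3/9)(6/9)(6/9) = 0.098765; P(data | bag C) = (2/4)(2/4)(2/4)(2/4) = 0.0625.
Weighting by the prior gives 1/3 · 0.098765 = 0.032922, 1/3 · 0.098765 = 0.032922, 1/3 · 0.0625 = 0.020833; these sum to 0.086677.
So P(bag C | data) = (0.020833) / (0.086677) = 0.24036.

0.240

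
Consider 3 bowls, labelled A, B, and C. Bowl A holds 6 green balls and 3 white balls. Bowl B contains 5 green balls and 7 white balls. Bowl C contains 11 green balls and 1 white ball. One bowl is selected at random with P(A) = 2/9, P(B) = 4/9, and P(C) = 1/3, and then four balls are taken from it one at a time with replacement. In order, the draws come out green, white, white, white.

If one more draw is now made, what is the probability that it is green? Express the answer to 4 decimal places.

The likelihood of the observed sequence under each hypothesis: P(data | bowl A) = (6/9)(3/9)(3/9)(3/9) = 0.024691; P(data | bowl B) = (5/12)(7/12)(7/12)(7/12) = 0.082706; P(data | bowl C) = (11/12)(1/12)(1/12)(1/12) = 0.00053048.
The prior-weighted likelihoods are 2/9 · 0.024691 = 0.005487, 4/9 · 0.082706 = 0.036758, 1/3 · 0.00053048 = 0.00017683; with total 0.042422.
The posterior is then P(bowl A | data) = 0.12934, P(bowl B | data) = 0.86649, P(bowl C | data) = 0.0041682.
The predictive probability is P(green next | data) = (2/3)(0.12934) + (5/12)(0.86649) + (11/12)(0.0041682) = 0.45109.

0.4511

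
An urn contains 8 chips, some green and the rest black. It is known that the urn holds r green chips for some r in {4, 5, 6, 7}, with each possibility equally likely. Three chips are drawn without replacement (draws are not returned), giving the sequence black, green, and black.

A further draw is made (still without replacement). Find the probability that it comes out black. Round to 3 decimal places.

0.280

Under each hypothesis, the probability of the observed sequence is: P(data | r = 4) = (4/8)(4/7)(3/6) = 1/7; P(data | r = 5) = (3/8)(5/7)(2/6) = 5/56; P(data | r = 6) = (2/8)(6/7)(1/6) = 1/28; P(data | r = 7) = (1/8)(7/7)(0/6) = 0.
The prior-weighted likelihoods are 1/4 · 1/7 = 1/28, 1/4 · 5/56 = 5/224, 1/4 · 1/28 = 1/112, 1/4 · 0 = 0; summing to 15/224.
Dividing through by the total gives posterior P(r = 4 | data) = 8/15, P(r = 5 | data) = 1/3, P(r = 6 | data) = 2/15, P(r = 7 | data) = 0.
Averaging over the posterior, P(black next | data) = (2/5)(8/15) + (1/5)(1/3) + (0)(2/15) = 7/25.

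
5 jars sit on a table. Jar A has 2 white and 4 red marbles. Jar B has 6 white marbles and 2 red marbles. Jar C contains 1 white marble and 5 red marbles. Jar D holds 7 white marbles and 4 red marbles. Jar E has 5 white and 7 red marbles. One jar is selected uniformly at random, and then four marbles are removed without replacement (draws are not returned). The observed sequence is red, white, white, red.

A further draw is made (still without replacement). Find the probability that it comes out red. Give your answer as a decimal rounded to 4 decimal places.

0.5451

The likelihood of the observed sequence under each hypothesis: P(data | jar A) = (4/6)(2/5)(1/4)(3/3) = 0.066667; P(data | jar B) = (2/8)(6/7)(5/6)(1/5) = 0.035714; P(data | jar C) = (5/6)(1/5)(0/4) = 0; P(data | jar D) = (4/11)(7/10)(6/9)(3/8) = 0.063636; P(data | jar E) = (7/12)(5/11)(4/10)(6/9) = 0.070707.
Weighting by the prior gives 1/5 · 0.066667 = 0.013333, 1/5 · 0.035714 = 0.0071429, 1/5 · 0 = 0, 1/5 · 0.063636 = 0.012727, 1/5 · 0.070707 = 0.014141; these sum to 0.047345.
Normalising, the posterior is P(jar A | data) = 0.28162, P(jar B | data) = 0.15087, P(jar C | data) = 0, P(jar D | data) = 0.26882, P(jar E | data) = 0.29869.
The predictive probability is P(red next | data) = (1)(0.28162) + (0)(0.15087) + (2/7)(0.26882) + (5/8)(0.29869) = 0.54511.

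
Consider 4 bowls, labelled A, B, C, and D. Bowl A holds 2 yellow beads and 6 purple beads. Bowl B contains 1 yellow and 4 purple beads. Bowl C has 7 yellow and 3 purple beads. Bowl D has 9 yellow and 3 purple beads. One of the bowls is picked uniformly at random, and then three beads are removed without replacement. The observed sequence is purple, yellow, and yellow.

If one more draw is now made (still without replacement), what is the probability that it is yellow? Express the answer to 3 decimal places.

Compute the likelihood of the observed sequence for each case: P(data | bowl A) = (6/8)(2/7)(1/6) = 0.035714; P(data | bowl B) = (4/5)(1/4)(0/3) = 0; P(data | bowl C) = (3/10)(7/9)(6/8) = 0.175; P(data | bowl D) = (3/12)(9/11)(8/10) = 0.16364.
Multiplying each by its prior: 1/4 · 0.035714 = 0.0089286, 1/4 · 0 = 0, 1/4 · 0.175 = 0.04375, 1/4 · 0.16364 = 0.040909; summing to 0.093588.
The posterior is then P(bowl A | data) = 0.095403, P(bowl B | data) = 0, P(bowl C | data) = 0.46748, P(bowl D | data) = 0.43712.
So P(yellow next | data) = Σ P(yellow next | H) P(H | data) = (0)(0.095403) + (5/7)(0.46748) + (7/9)(0.43712) = 0.67389.

0.674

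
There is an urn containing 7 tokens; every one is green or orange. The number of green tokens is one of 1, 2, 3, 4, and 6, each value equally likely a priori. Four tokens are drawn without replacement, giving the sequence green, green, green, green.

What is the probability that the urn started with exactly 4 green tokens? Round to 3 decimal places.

0.063

The likelihood of the observed sequence under each hypothesis: P(data | r = 1) = (1/7)(0/6) = 0; P(data | r = 2) = (2/7)(1/6)(0/5) = 0; P(data | r = 3) = (3/7)(2/6)(1/5)(0/4) = 0; P(data | r = 4) = (4/7)(3/6)(2/5)(1/4) = 1/35; P(data | r = 6) = (6/7)(5/6)(4/5)(3/4) = 3/7.
Multiplying each by its prior: 1/5 · 0 = 0, 1/5 · 0 = 0, 1/5 · 0 = 0, 1/5 · 1/35 = 1/175, 1/5 · 3/7 = 3/35; with total 16/175.
Therefore the posterior P(r = 4 | data) = (1/175) / (16/175) = 1/16.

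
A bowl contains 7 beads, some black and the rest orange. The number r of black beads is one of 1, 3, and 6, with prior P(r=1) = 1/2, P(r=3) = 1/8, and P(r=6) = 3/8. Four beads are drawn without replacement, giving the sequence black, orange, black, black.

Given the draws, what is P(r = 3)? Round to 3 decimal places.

0.063

The likelihood of the observed sequence under each hypothesis: P(data | r = 1) = (1/7)(6/6)(0/5) = 0; P(data | r = 3) = (3/7)(4/6)(2/5)(1/4) = 1/35; P(data | r = 6) = (6/7)(1/6)(5/5)(4/4) = 1/7.
The prior-weighted likelihoods are 1/2 · 0 = 0, 1/8 · 1/35 = 1/280, 3/8 · 1/7 = 3/56; these sum to 2/35.
By Bayes' rule, P(r = 3 | data) = (1/280) / (2/35) = 1/16.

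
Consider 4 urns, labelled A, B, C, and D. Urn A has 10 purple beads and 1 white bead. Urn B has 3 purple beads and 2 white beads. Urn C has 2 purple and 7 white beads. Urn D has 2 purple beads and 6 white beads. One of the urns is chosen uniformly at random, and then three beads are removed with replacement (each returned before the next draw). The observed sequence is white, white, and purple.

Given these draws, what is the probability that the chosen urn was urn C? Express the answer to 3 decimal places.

0.355

Under each hypothesis, the probability of the observed sequence is: P(data | urn A) = (1/11)(1/11)(10/11) = 0.0075131; P(data | urn B) = (2/5)(2/5)(3/5) = 0.096; P(data | urn C) = (7/9)(7/9)(2/9) = 0.13443; P(data | urn D) = (6/8)(6/8)(2/8) = 0.14062.
Multiplying each by its prior: 1/4 · 0.0075131 = 0.0018783, 1/4 · 0.096 = 0.024, 1/4 · 0.13443 = 0.033608, 1/4 · 0.14062 = 0.035156; with total 0.094642.
Therefore the posterior P(urn C | data) = (0.033608) / (0.094642) = 0.3551.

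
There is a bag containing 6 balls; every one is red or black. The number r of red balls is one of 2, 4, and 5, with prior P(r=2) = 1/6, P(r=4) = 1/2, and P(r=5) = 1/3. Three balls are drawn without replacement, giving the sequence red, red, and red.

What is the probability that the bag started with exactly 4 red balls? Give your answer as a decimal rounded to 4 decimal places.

Under each hypothesis, the probability of the observed sequence is: P(data | r = 2) = (2/6)(1/5)(0/4) = 0; P(data | r = 4) = (4/6)(3/5)(2/4) = 1/5; P(data | r = 5) = (5/6)(4/5)(3/4) = 1/2.
Multiplying each by its prior: 1/6 · 0 = 0, 1/2 · 1/5 = 1/10, 1/3 · 1/2 = 1/6; summing to 4/15.
Hence P(r = 4 | data) = (1/10) / (4/15) = 3/8.

0.3750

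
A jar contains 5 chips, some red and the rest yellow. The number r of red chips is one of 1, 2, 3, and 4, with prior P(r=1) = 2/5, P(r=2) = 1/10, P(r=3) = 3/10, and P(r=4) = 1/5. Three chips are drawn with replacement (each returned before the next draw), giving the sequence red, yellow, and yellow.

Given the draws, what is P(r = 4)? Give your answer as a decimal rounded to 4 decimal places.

0.0635

Compute the likelihood of the observed sequence for each case: P(data | r = 1) = (1/5)(4/5)(4/5) = 16/125; P(data | r = 2) = (2/5)(3/5)(3/5) = 18/125; P(data | r = 3) = (3/5)(2/5)(2/5) = 12/125; P(data | r = 4) = (4/5)(1/5)(1/5) = 4/125.
Weighting by the prior gives 2/5 · 16/125 = 32/625, 1/10 · 18/125 = 9/625, 3/10 · 12/125 = 18/625, 1/5 · 4/125 = 4/625; with total 63/625.
Hence P(r = 4 | data) = (4/625) / (63/625) = 4/63.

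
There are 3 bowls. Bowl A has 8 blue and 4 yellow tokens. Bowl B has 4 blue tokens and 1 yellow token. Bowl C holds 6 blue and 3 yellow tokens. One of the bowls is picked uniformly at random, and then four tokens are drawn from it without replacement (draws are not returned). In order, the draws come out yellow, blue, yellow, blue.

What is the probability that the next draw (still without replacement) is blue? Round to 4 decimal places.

0.7756

Under each hypothesis, the probability of the observed sequence is: P(data | bowl A) = (4/12)(8/11)(3/10)(7/9) = 0.056566; P(data | bowl B) = (1/5)(4/4)(0/3) = 0; P(data | bowl C) = (3/9)(6/8)(2/7)(5/6) = 0.059524.
Weighting by the prior gives 1/3 · 0.056566 = 0.018855, 1/3 · 0 = 0, 1/3 · 0.059524 = 0.019841; these sum to 0.038696.
Normalising, the posterior is P(bowl A | data) = 0.48726, P(bowl B | data) = 0, P(bowl C | data) = 0.51274.
So P(blue next | data) = Σ P(blue next | H) P(H | data) = (3/4)(0.48726) + (4/5)(0.51274) = 0.77564.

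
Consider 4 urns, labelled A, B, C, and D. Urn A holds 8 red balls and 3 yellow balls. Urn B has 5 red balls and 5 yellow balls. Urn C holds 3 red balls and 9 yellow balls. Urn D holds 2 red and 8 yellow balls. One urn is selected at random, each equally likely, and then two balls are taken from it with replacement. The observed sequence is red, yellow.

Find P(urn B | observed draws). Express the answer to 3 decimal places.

For each hypothesis, P(data | H) works out to: P(data | urn A) = (8/11)(3/11) = 0.19835; P(data | urn B) = (5/10)(5/10) = 0.25; P(data | urn C) = (3/12)(9/12) = 0.1875; P(data | urn D) = (2/10)(8/10) = 0.16.
The prior-weighted likelihoods are 1/4 · 0.19835 = 0.049587, 1/4 · 0.25 = 0.0625, 1/4 · 0.1875 = 0.046875, 1/4 · 0.16 = 0.04; summing to 0.19896.
Hence P(urn B | data) = (0.0625) / (0.19896) = 0.31413.

0.314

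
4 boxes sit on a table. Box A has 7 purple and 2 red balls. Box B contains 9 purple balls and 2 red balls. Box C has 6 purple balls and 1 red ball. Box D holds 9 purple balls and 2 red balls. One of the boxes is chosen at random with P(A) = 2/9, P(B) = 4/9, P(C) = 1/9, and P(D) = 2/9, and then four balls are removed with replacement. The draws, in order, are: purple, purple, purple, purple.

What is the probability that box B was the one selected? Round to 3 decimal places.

Compute the likelihood of the observed sequence for each case: P(data | box A) = (7/9)(7/9)(7/9)(7/9) = 0.36595; P(data | box B) = (9/11)(9/11)(9/11)(9/11) = 0.44813; P(data | box C) = (6/7)(6/7)(6/7)(6/7) = 0.53978; P(data | box D) = (9/11)(9/11)(9/11)(9/11) = 0.44813.
Multiplying each by its prior: 2/9 · 0.36595 = 0.081322, 4/9 · 0.44813 = 0.19917, 1/9 · 0.53978 = 0.059975, 2/9 · 0.44813 = 0.099583; summing to 0.44005.
By Bayes' rule, P(box B | data) = (0.19917) / (0.44005) = 0.4526.

0.453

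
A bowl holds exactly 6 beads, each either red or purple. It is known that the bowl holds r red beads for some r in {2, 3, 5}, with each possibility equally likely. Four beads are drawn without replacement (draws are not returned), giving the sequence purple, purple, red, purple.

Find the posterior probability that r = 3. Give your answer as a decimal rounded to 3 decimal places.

Under each hypothesis, the probability of the observed sequence is: P(data | r = 2) = (4/6)(3/5)(2/4)(2/3) = 2/15; P(data | r = 3) = (3/6)(2/5)(3/4)(1/3) = 1/20; P(data | r = 5) = (1/6)(0/5) = 0.
Weighting by the prior gives 1/3 · 2/15 = 2/45, 1/3 · 1/20 = 1/60, 1/3 · 0 = 0; with total 11/180.
Hence P(r = 3 | data) = (1/60) / (11/180) = 3/11.

0.273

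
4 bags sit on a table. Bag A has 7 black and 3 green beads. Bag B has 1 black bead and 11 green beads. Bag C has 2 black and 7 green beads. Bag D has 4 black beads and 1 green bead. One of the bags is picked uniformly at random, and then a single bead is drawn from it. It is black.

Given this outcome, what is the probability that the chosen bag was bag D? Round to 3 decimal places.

0.443

Compute the likelihood of this draw for each case: P(data | bag A) = (7/10) = 7/10; P(data | bag B) = (1/12) = 1/12; P(data | bag C) = (2/9) = 2/9; P(data | bag D) = (4/5) = 4/5.
Weighting by the prior gives 1/4 · 7/10 = 7/40, 1/4 · 1/12 = 1/48, 1/4 · 2/9 = 1/18, 1/4 · 4/5 = 1/5; summing to 65/144.
So P(bag D | data) = (1/5) / (65/144) = 144/325.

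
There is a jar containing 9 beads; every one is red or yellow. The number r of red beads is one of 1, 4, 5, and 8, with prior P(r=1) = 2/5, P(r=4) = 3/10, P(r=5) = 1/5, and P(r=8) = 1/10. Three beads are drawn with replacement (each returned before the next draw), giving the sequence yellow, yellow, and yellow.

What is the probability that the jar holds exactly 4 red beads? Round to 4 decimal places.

Compute the likelihood of the observed sequence for each case: P(data | r = 1) = (8/9)(8/9)(8/9) = 0.70233; P(data | r = 4) = (5/9)(5/9)(5/9) = 0.17147; P(data | r = 5) = (4/9)(4/9)(4/9) = 0.087791; P(data | r = 8) = (1/9)(1/9)(1/9) = 0.0013717.
The prior-weighted likelihoods are 2/5 · 0.70233 = 0.28093, 3/10 · 0.17147 = 0.05144, 1/5 · 0.087791 = 0.017558, 1/10 · 0.0013717 = 0.00013717; with total 0.35007.
So P(r = 4 | data) = (0.05144) / (0.35007) = 0.14694.

0.1469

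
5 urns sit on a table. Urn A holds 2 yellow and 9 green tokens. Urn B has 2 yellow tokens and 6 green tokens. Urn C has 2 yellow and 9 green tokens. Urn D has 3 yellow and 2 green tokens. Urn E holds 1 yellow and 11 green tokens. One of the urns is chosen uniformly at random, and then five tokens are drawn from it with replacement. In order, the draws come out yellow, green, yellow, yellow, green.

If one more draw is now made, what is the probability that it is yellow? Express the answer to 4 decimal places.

Under each hypothesis, the probability of the observed sequence is: P(data | urn A) = (2/11)(9/11)(2/11)(2/11)(9/11) = 0.0040236; P(data | urn B) = (2/8)(6/8)(2/8)(2/8)(6/8) = 0.0087891; P(data | urn C) = (2/11)(9/11)(2/11)(2/11)(9/11) = 0.0040236; P(data | urn D) = (3/5)(2/5)(3/5)(3/5)(2/5) = 0.03456; P(data | urn E) = (1/12)(11/12)(1/12)(1/12)(11/12) = 0.00048627.
The prior-weighted likelihoods are 1/5 · 0.0040236 = 0.00080471, 1/5 · 0.0087891 = 0.0017578, 1/5 · 0.0040236 = 0.00080471, 1/5 · 0.03456 = 0.006912, 1/5 · 0.00048627 = 9.7254e-05; with total 0.010376.
The posterior is then P(urn A | data) = 0.077552, P(urn B | data) = 0.1694, P(urn C | data) = 0.077552, P(urn D | data) = 0.66612, P(urn E | data) = 0.0093726.
So P(yellow next | data) = Σ P(yellow next | H) P(H | data) = (2/11)(0.077552) + (1/4)(0.1694) + (2/11)(0.077552) + (3/5)(0.66612) + (1/12)(0.0093726) = 0.471.

0.4710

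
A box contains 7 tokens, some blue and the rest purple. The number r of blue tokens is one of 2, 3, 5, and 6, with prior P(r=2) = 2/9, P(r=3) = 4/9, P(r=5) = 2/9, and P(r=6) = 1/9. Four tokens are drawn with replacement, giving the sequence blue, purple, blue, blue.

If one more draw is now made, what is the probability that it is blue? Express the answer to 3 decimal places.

0.611

Compute the likelihood of the observed sequence for each case: P(data | r = 2) = (2/7)(5/7)(2/7)(2/7) = 0.01666; P(data | r = 3) = (3/7)(4/7)(3/7)(3/7) = 0.044981; P(data | r = 5) = (5/7)(2/7)(5/7)(5/7) = 0.10412; P(data | r = 6) = (6/7)(1/7)(6/7)(6/7) = 0.089963.
The prior-weighted likelihoods are 2/9 · 0.01666 = 0.0037022, 4/9 · 0.044981 = 0.019992, 2/9 · 0.10412 = 0.023139, 1/9 · 0.089963 = 0.0099958; with total 0.056828.
The posterior is then P(r = 2 | data) = 0.065147, P(r = 3 | data) = 0.35179, P(r = 5 | data) = 0.40717, P(r = 6 | data) = 0.1759.
Averaging over the posterior, P(blue next | data) = (2/7)(0.065147) + (3/7)(0.35179) + (5/7)(0.40717) + (6/7)(0.1759) = 0.61098.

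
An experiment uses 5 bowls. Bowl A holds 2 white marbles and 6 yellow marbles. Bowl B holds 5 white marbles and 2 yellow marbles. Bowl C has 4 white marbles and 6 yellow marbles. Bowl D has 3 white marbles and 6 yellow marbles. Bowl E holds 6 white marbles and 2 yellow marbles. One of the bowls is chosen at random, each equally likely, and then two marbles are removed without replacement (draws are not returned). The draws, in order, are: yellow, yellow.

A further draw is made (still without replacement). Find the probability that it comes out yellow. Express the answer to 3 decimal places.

0.557

The likelihood of the observed sequence under each hypothesis: P(data | bowl A) = (6/8)(5/7) = 15/28; P(data | bowl B) = (2/7)(1/6) = 1/21; P(data | bowl C) = (6/10)(5/9) = 1/3; P(data | bowl D) = (6/9)(5/8) = 5/12; P(data | bowl E) = (2/8)(1/7) = 1/28.
Weighting by the prior gives 1/5 · 15/28 = 3/28, 1/5 · 1/21 = 1/105, 1/5 · 1/3 = 1/15, 1/5 · 5/12 = 1/12, 1/5 · 1/28 = 1/140; summing to 23/84.
Normalising, the posterior is P(bowl A | data) = 9/23, P(bowl B | data) = 4/115, P(bowl C | data) = 28/115, P(bowl D | data) = 7/23, P(bowl E | data) = 3/115.
So P(yellow next | data) = Σ P(yellow next | H) P(H | data) = (2/3)(9/23) + (0)(4/115) + (1/2)(28/115) + (4/7)(7/23) + (0)(3/115) = 64/115.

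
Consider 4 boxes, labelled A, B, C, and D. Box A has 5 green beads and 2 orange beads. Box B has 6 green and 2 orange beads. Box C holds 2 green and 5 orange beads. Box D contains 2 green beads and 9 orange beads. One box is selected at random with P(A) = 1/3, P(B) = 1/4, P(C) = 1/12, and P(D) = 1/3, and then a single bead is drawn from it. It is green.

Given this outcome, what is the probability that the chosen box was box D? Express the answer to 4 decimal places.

0.1188

The likelihood of this draw under each hypothesis: P(data | box A) = (5/7) = 0.71429; P(data | box B) = (6/8) = 0.75; P(data | box C) = (2/7) = 0.28571; P(data | box D) = (2/11) = 0.18182.
Weighting by the prior gives 1/3 · 0.71429 = 0.2381, 1/4 · 0.75 = 0.1875, 1/12 · 0.28571 = 0.02381, 1/3 · 0.18182 = 0.060606; with total 0.51001.
Therefore the posterior P(box D | data) = (0.060606) / (0.51001) = 0.11883.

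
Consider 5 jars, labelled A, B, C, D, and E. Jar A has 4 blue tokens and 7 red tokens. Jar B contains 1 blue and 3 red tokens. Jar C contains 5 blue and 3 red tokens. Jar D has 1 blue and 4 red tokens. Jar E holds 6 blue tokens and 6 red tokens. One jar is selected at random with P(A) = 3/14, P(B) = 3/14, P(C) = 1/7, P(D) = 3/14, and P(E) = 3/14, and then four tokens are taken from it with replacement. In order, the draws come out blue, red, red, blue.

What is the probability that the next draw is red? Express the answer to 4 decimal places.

The likelihood of the observed sequence under each hypothesis: P(data | jar A) = (4/11)(7/11)(7/11)(4/11) = 0.053548; P(data | jar B) = (1/4)(3/4)(3/4)(1/4) = 0.035156; P(data | jar C) = (5/8)(3/8)(3/8)(5/8) = 0.054932; P(data | jar D) = (1/5)(4/5)(4/5)(1/5) = 0.0256; P(data | jar E) = (6/12)(6/12)(6/12)(6/12) = 0.0625.
Multiplying each by its prior: 3/14 · 0.053548 = 0.011475, 3/14 · 0.035156 = 0.0075335, 1/7 · 0.054932 = 0.0078474, 3/14 · 0.0256 = 0.0054857, 3/14 · 0.0625 = 0.013393; these sum to 0.045734.
Normalising, the posterior is P(jar A | data) = 0.2509, P(jar B | data) = 0.16472, P(jar C | data) = 0.17159, P(jar D | data) = 0.11995, P(jar E | data) = 0.29284.
The predictive probability is P(red next | data) = (7/11)(0.2509) + (3/4)(0.16472) + (3/8)(0.17159) + (4/5)(0.11995) + (1/2)(0.29284) = 0.58993.

0.5899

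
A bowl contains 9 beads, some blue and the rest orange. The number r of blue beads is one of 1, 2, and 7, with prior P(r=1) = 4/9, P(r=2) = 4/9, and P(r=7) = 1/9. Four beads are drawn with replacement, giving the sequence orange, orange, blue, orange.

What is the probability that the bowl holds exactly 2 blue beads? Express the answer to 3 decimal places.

Compute the likelihood of the observed sequence for each case: P(data | r = 1) = (8/9)(8/9)(1/9)(8/9) = 0.078037; P(data | r = 2) = (7/9)(7/9)(2/9)(7/9) = 0.10456; P(data | r = 7) = (2/9)(2/9)(7/9)(2/9) = 0.0085353.
Multiplying each by its prior: 4/9 · 0.078037 = 0.034683, 4/9 · 0.10456 = 0.04647, 1/9 · 0.0085353 = 0.00094836; with total 0.082101.
Therefore the posterior P(r = 2 | data) = (0.04647) / (0.082101) = 0.56601.

0.566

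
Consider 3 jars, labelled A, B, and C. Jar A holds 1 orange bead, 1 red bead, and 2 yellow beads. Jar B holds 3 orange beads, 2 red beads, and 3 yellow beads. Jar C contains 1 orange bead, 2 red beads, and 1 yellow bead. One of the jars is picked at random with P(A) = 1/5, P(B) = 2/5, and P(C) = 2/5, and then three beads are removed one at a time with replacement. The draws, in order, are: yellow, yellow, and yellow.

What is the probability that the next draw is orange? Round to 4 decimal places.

Compute the likelihood of the observed sequence for each case: P(data | jar A) = (2/4)(2/4)(2/4) = 0.125; P(data | jar B) = (3/8)(3/8)(3/8) = 0.052734; P(data | jar C) = (1/4)(1/4)(1/4) = 0.015625.
Multiplying each by its prior: 1/5 · 0.125 = 0.025, 2/5 · 0.052734 = 0.021094, 2/5 · 0.015625 = 0.00625; summing to 0.052344.
Dividing through by the total gives posterior P(jar A | data) = 0.47761, P(jar B | data) = 0.40299, P(jar C | data) = 0.1194.
Averaging over the posterior, P(orange next | data) = (1/4)(0.47761) + (3/8)(0.40299) + (1/4)(0.1194) = 0.30037.

0.3004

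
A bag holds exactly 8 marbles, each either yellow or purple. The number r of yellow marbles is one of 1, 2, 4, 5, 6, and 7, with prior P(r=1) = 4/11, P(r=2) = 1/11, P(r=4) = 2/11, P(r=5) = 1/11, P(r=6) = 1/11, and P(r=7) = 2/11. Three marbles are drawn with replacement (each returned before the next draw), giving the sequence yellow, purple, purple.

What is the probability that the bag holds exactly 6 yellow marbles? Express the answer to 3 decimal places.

Compute the likelihood of the observed sequence for each case: P(data | r = 1) = (1/8)(7/8)(7/8) = 0.095703; P(data | r = 2) = (2/8)(6/8)(6/8) = 0.14062; P(data | r = 4) = (4/8)(4/8)(4/8) = 0.125; P(data | r = 5) = (5/8)(3/8)(3/8) = 0.087891; P(data | r = 6) = (6/8)(2/8)(2/8) = 0.046875; P(data | r = 7) = (7/8)(1/8)(1/8) = 0.013672.
Multiplying each by its prior: 4/11 · 0.095703 = 0.034801, 1/11 · 0.14062 = 0.012784, 2/11 · 0.125 = 0.022727, 1/11 · 0.087891 = 0.0079901, 1/11 · 0.046875 = 0.0042614, 2/11 · 0.013672 = 0.0024858; summing to 0.08505.
So P(r = 6 | data) = (0.0042614) / (0.08505) = 0.050104.

0.050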